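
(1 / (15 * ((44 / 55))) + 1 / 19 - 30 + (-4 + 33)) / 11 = -197 / 2508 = -0.08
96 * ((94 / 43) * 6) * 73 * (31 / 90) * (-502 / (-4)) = 854291552 / 215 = 3973449.08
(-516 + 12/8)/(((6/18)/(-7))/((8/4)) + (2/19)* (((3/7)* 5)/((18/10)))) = -45619/9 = -5068.78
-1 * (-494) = 494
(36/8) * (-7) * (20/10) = -63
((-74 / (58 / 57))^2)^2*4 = 79134581560644 / 707281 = 111885631.82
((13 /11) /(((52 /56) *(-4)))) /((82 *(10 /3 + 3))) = -21 /34276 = -0.00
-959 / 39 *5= -4795 / 39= -122.95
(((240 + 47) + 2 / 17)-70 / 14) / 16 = 1199 / 68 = 17.63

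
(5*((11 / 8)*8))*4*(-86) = -18920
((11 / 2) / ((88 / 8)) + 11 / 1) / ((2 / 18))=207 / 2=103.50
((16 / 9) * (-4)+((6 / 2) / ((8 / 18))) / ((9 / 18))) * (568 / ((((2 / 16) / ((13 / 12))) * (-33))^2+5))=22078160 / 118629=186.11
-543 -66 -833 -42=-1484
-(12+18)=-30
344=344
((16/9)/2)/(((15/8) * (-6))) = -32/405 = -0.08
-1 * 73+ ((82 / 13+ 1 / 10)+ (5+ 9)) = -6837 / 130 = -52.59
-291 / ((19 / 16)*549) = -1552 / 3477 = -0.45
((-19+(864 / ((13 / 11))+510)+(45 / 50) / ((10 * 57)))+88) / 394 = 32358939 / 9731800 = 3.33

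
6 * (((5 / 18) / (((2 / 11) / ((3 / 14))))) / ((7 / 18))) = 495 / 98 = 5.05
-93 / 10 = -9.30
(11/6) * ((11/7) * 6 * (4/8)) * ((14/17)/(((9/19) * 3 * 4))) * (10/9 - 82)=-418418/4131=-101.29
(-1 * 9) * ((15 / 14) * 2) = -135 / 7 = -19.29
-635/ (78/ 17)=-10795/ 78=-138.40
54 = 54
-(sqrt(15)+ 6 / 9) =-sqrt(15) - 2 / 3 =-4.54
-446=-446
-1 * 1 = -1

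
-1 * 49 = -49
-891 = -891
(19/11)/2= 19/22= 0.86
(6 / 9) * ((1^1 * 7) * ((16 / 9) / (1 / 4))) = 896 / 27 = 33.19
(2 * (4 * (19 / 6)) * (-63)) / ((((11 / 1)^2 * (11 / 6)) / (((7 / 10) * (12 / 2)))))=-201096 / 6655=-30.22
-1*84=-84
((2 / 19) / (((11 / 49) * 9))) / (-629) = -98 / 1183149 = -0.00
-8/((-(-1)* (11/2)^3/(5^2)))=-1600/1331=-1.20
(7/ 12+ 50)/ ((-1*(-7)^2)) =-607/ 588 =-1.03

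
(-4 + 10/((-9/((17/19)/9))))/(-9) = 6326/13851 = 0.46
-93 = -93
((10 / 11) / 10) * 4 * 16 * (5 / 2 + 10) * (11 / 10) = 80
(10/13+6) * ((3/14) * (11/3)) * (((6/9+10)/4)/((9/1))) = 3872/2457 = 1.58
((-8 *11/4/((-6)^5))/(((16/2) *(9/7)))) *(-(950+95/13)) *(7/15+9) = -13607363/5458752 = -2.49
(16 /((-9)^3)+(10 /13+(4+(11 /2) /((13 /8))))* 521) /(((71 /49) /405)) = 9863588770 /8307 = 1187382.78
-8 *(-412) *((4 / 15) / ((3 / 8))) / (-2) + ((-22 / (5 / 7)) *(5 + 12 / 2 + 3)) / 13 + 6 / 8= -2818133 / 2340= -1204.33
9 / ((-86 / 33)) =-297 / 86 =-3.45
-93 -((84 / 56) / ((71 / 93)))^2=-1953093 / 20164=-96.86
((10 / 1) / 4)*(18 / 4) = 45 / 4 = 11.25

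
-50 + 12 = -38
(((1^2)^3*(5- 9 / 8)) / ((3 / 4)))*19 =589 / 6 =98.17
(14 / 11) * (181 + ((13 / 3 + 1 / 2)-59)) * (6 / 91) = 1522 / 143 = 10.64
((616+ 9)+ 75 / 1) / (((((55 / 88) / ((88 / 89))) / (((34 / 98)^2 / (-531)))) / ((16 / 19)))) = -65105920 / 307986903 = -0.21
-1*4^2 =-16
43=43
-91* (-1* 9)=819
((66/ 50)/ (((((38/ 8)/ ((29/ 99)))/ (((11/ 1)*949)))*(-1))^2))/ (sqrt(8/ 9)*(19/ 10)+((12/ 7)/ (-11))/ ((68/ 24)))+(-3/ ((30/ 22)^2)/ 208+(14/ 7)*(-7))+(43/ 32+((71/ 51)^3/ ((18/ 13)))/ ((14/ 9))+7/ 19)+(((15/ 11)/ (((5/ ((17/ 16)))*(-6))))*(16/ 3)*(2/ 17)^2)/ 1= 222169862292537500847626447/ 23698378573457468680800+114206385255610648*sqrt(2)/ 528375842055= 315051.66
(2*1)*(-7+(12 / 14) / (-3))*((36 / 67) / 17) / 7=-216 / 3283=-0.07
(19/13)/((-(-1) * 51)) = 19/663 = 0.03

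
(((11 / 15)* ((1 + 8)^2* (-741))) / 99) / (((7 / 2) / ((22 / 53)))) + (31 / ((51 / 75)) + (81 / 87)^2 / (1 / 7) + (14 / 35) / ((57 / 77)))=-160988788 / 302338659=-0.53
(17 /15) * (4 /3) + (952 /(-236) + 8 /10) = -4574 /2655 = -1.72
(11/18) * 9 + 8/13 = 159/26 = 6.12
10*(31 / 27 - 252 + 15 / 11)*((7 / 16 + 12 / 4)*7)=-60033.10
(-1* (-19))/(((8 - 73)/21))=-399/65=-6.14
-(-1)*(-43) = -43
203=203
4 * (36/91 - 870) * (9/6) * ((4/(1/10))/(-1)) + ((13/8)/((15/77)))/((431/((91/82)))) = 80546518535681/385934640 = 208705.08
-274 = -274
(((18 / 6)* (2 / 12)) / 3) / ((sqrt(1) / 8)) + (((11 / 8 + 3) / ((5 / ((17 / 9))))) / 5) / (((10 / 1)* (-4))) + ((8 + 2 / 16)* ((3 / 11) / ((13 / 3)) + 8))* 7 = 72848891 / 158400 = 459.90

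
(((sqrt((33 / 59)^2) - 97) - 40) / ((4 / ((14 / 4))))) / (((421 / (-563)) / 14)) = 111037675 / 49678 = 2235.15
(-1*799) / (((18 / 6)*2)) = -799 / 6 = -133.17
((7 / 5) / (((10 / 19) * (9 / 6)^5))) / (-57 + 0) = -112 / 18225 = -0.01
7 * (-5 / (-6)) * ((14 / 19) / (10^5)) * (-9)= -147 / 380000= -0.00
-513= -513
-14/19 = -0.74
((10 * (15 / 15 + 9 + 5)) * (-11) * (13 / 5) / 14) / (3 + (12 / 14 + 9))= -23.83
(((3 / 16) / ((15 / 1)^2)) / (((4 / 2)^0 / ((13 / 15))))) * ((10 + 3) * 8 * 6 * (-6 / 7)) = -338 / 875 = -0.39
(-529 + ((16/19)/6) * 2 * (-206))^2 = 1118835601/3249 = 344363.07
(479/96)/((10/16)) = 7.98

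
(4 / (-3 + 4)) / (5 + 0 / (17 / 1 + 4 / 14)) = 4 / 5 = 0.80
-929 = -929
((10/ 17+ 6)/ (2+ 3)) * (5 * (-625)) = -70000/ 17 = -4117.65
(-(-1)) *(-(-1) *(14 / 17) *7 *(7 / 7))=98 / 17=5.76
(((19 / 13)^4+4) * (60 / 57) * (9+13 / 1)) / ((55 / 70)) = 136956400 / 542659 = 252.38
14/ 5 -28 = -25.20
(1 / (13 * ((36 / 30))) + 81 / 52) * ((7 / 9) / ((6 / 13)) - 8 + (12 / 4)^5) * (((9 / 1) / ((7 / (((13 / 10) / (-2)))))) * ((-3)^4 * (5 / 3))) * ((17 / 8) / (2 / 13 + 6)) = -2143872159 / 143360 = -14954.47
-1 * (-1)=1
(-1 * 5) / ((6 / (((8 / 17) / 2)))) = -10 / 51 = -0.20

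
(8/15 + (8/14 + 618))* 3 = 65006/35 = 1857.31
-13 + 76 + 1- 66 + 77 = 75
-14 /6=-7 /3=-2.33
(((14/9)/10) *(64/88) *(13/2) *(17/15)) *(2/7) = 0.24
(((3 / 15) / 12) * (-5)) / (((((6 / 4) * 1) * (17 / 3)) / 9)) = -3 / 34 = -0.09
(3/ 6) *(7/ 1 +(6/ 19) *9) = 4.92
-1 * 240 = -240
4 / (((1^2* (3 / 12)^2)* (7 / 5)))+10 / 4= 675 / 14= 48.21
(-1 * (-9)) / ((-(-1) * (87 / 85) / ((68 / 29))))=17340 / 841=20.62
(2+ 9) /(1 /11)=121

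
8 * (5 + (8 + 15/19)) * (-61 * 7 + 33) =-825824/19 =-43464.42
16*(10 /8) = 20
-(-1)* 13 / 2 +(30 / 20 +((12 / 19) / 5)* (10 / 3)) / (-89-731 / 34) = 54441 / 8398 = 6.48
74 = 74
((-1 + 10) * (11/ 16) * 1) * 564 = 13959/ 4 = 3489.75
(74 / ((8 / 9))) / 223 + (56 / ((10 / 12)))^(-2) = 9404167 / 25175808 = 0.37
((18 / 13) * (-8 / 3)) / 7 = -48 / 91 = -0.53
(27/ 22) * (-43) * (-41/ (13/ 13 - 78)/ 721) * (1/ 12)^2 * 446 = -1179447/ 9770992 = -0.12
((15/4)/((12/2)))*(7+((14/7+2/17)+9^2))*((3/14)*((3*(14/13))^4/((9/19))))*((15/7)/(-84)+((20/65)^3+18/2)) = 26661678648255/1066724789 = 24993.96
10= 10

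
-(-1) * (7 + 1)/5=8/5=1.60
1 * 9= 9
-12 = -12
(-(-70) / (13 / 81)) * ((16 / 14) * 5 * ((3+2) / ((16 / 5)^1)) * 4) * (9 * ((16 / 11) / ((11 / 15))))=437400000 / 1573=278067.39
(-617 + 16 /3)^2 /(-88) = -3367225 /792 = -4251.55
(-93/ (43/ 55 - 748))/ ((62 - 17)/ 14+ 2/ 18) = 30690/ 819983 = 0.04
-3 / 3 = -1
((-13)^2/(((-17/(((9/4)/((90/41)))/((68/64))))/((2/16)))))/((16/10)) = -6929/9248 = -0.75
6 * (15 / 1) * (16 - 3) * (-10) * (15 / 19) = -175500 / 19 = -9236.84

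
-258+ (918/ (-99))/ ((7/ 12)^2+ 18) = -258.51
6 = 6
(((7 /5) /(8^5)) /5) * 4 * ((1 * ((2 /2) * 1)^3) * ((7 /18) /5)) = 49 /18432000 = 0.00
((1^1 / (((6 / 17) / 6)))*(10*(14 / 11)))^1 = 2380 / 11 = 216.36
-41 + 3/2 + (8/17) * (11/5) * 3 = -6187/170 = -36.39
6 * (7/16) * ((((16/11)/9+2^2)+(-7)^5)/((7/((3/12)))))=-1663481/1056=-1575.27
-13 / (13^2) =-1 / 13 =-0.08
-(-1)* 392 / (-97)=-392 / 97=-4.04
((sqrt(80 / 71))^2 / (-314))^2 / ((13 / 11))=17600 / 1615322917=0.00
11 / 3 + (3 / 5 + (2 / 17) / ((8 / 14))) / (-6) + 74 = 26361 / 340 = 77.53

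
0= 0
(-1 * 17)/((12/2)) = -17/6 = -2.83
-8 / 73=-0.11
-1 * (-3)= 3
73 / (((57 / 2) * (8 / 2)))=73 / 114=0.64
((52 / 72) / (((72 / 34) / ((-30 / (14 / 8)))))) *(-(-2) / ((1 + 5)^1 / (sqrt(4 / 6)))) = -1105 *sqrt(6) / 1701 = -1.59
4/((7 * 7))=4/49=0.08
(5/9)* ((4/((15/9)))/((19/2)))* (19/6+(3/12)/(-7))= 526/1197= 0.44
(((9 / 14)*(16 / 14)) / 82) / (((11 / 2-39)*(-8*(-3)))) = -3 / 269206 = -0.00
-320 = -320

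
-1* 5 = -5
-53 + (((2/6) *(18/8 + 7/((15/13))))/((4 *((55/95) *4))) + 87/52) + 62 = 4518853/411840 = 10.97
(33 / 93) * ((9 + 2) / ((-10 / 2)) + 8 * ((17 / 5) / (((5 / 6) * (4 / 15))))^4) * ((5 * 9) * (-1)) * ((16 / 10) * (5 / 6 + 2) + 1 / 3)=-1320080281179 / 38750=-34066587.90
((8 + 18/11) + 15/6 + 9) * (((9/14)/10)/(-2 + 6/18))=-2511/3080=-0.82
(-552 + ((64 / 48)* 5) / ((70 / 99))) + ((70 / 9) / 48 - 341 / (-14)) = -518.05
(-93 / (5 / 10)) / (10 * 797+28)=-0.02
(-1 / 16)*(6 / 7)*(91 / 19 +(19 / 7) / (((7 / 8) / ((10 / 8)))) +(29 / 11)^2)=-659745 / 788557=-0.84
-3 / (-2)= 3 / 2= 1.50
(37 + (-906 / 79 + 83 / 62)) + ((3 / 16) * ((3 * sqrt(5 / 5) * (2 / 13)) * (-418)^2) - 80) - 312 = 469761828 / 31837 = 14755.22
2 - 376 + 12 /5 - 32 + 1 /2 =-4031 /10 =-403.10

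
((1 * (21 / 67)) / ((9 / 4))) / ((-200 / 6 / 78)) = -546 / 1675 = -0.33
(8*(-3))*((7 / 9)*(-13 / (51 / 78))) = 371.14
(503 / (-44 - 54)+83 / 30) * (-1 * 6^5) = 4507488 / 245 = 18397.91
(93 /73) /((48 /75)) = 2325 /1168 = 1.99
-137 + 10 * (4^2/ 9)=-1073/ 9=-119.22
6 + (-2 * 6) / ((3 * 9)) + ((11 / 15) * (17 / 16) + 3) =6721 / 720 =9.33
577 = 577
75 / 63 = 25 / 21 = 1.19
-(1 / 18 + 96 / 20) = -437 / 90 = -4.86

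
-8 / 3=-2.67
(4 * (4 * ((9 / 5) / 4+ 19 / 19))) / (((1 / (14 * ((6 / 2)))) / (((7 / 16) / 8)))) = 4263 / 80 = 53.29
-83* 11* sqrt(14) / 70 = -913* sqrt(14) / 70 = -48.80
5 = 5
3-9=-6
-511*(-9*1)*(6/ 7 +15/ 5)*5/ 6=29565/ 2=14782.50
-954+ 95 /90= -17153 /18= -952.94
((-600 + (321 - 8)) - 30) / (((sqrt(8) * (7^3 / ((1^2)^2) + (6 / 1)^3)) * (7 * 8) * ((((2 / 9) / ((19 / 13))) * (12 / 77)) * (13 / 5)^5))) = -621121875 * sqrt(2) / 690735675136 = -0.00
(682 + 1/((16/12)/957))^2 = 31348801/16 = 1959300.06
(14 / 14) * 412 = 412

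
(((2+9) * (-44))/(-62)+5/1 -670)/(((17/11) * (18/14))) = -522907/1581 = -330.74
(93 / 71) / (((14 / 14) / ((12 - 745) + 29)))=-65472 / 71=-922.14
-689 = -689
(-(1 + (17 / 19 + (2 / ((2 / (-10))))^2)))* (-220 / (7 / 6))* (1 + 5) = 15333120 / 133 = 115286.62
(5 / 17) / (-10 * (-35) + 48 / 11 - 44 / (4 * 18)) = 990 / 1190731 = 0.00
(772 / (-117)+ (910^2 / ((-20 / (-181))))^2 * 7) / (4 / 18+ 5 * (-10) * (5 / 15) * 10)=-45998813487646703 / 19474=-2362062929426.25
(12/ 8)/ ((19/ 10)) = 15/ 19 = 0.79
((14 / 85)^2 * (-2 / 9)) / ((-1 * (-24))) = -49 / 195075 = -0.00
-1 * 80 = -80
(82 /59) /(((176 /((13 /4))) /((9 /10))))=4797 /207680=0.02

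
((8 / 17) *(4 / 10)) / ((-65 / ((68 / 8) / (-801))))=8 / 260325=0.00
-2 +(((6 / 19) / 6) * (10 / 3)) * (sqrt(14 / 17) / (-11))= -2 - 10 * sqrt(238) / 10659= -2.01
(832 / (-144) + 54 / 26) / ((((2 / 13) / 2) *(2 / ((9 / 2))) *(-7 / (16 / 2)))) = 866 / 7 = 123.71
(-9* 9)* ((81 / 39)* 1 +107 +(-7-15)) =-91692 / 13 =-7053.23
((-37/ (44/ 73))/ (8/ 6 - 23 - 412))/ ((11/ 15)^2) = 1823175/ 6926524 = 0.26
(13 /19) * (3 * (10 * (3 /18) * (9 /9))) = 65 /19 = 3.42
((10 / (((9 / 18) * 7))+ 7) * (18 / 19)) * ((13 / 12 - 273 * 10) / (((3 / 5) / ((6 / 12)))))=-11297715 / 532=-21236.31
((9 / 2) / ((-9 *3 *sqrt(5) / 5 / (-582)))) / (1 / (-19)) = -1843 *sqrt(5) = -4121.07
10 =10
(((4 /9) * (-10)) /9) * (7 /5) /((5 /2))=-112 /405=-0.28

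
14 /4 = 7 /2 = 3.50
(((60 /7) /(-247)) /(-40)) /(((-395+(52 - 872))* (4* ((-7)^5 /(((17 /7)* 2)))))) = 17 /329532496020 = 0.00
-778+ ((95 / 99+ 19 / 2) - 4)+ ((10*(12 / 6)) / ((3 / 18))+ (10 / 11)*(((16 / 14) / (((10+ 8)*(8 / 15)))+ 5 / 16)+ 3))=-3594845 / 5544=-648.42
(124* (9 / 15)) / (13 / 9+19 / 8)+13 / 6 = 21.65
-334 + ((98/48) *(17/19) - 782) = -508063/456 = -1114.17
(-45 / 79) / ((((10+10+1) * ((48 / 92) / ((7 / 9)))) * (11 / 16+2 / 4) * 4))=-115 / 13509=-0.01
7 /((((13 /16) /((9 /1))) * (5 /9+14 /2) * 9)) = 1.14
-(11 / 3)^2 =-13.44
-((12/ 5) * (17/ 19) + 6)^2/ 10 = -299538/ 45125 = -6.64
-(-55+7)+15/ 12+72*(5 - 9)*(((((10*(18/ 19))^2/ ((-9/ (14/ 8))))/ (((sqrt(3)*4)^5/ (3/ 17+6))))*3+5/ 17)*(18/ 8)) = -9611/ 68+1488375*sqrt(3)/ 196384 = -128.21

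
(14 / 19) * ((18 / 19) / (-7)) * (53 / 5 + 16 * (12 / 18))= -3828 / 1805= -2.12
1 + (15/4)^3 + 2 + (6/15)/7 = 124973/2240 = 55.79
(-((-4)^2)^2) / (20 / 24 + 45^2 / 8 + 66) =-6144 / 7679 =-0.80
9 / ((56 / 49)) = 63 / 8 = 7.88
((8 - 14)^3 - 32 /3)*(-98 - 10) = 24480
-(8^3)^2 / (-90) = 131072 / 45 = 2912.71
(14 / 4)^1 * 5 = 35 / 2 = 17.50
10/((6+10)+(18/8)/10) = 0.62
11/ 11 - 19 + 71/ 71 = -17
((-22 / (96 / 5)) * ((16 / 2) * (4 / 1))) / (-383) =0.10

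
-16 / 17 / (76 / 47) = -188 / 323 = -0.58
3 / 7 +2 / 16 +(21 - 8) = 759 / 56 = 13.55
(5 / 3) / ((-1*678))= -5 / 2034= -0.00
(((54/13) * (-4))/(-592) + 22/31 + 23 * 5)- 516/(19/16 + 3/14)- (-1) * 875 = 2915214593/4682054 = 622.64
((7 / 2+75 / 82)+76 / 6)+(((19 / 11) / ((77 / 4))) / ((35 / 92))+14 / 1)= 114192851 / 3646335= 31.32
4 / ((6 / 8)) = 16 / 3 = 5.33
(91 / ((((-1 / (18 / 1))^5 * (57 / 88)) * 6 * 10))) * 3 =-1260971712 / 95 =-13273386.44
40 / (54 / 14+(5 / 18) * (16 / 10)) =2520 / 271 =9.30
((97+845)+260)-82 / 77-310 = 890.94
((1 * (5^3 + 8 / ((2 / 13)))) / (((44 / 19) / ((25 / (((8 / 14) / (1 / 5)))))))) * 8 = 117705 / 22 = 5350.23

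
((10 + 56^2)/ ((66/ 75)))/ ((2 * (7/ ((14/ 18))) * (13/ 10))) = 1375/ 9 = 152.78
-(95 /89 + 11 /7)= -1644 /623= -2.64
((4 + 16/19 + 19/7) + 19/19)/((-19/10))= -11380/2527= -4.50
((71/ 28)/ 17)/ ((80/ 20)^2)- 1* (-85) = 647431/ 7616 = 85.01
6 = 6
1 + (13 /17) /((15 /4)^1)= 307 /255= 1.20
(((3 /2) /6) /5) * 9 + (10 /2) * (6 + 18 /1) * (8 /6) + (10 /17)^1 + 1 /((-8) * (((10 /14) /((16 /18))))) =492301 /3060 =160.88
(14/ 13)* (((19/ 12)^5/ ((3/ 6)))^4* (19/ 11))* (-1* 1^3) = -4999466469853612439716294933/ 17132114966249654452224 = -291818.41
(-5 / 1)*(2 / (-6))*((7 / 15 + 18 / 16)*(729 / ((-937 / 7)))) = -108297 / 7496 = -14.45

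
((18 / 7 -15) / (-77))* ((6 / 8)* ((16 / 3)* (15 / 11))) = 5220 / 5929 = 0.88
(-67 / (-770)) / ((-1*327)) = -0.00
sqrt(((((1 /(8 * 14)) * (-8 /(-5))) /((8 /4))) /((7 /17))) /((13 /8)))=sqrt(2210) /455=0.10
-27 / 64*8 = -27 / 8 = -3.38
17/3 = 5.67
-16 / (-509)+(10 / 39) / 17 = 0.05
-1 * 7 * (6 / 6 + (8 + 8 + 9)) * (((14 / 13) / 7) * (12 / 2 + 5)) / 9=-308 / 9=-34.22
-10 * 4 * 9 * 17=-6120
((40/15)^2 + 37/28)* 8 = 4250/63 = 67.46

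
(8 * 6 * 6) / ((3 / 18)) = 1728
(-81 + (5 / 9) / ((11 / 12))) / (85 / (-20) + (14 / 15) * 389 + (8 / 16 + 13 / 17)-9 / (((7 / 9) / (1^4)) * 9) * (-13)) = -6314140 / 29593531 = -0.21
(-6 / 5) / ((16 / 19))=-57 / 40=-1.42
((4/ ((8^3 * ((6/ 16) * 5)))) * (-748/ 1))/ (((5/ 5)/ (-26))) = 2431/ 30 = 81.03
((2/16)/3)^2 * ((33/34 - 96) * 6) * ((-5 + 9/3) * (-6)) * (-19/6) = 20463/544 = 37.62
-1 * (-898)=898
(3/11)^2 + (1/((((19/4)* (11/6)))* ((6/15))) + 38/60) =68611/68970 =0.99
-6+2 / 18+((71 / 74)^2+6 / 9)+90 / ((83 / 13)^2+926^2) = -30722795747359 / 7142253691572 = -4.30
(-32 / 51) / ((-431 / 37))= 1184 / 21981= 0.05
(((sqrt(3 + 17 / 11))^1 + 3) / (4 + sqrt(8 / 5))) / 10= 0.10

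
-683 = -683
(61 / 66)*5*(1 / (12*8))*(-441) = -14945 / 704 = -21.23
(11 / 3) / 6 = 11 / 18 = 0.61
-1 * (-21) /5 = 4.20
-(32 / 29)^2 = -1024 / 841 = -1.22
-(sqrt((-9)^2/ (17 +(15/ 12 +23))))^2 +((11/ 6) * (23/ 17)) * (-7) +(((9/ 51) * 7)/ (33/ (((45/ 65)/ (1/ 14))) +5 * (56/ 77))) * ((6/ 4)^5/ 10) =-5604196039/ 291989280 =-19.19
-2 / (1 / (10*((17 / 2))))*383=-65110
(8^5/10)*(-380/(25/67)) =-3337093.12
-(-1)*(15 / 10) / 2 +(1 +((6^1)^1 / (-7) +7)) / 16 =67 / 56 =1.20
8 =8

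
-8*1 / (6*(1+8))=-4 / 27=-0.15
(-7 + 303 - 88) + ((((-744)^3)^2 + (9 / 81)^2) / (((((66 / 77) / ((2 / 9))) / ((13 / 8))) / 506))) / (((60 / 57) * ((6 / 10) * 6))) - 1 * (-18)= 6009497330664812785875325 / 629856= 9541065466812752098.69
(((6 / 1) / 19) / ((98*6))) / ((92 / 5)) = 5 / 171304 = 0.00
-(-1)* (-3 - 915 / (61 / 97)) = -1458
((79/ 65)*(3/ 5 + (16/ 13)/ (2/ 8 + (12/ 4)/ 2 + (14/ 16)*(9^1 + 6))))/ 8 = 417199/ 4022200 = 0.10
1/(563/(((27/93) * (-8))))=-72/17453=-0.00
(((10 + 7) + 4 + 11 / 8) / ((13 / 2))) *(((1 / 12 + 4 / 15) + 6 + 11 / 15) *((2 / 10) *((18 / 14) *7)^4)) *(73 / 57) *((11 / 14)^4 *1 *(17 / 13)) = 40306213667907 / 1973660416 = 20422.06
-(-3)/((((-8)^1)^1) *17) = -3/136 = -0.02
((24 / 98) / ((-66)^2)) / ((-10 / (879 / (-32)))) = 293 / 1897280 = 0.00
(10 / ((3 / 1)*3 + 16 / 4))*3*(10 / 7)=300 / 91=3.30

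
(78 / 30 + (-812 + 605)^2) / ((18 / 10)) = 214258 / 9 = 23806.44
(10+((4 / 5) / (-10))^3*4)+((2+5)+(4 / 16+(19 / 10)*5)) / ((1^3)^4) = 26.75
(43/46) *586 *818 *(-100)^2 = 103059820000/23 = 4480861739.13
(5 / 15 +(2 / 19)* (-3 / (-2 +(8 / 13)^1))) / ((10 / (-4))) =-64 / 285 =-0.22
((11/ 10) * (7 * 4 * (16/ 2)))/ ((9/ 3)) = 1232/ 15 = 82.13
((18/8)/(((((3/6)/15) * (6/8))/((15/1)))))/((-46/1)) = -675/23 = -29.35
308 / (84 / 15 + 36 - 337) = -220 / 211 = -1.04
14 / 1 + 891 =905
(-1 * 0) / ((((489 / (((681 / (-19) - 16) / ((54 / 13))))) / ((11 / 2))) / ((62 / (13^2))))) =0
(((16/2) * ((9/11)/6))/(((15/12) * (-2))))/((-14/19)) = 228/385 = 0.59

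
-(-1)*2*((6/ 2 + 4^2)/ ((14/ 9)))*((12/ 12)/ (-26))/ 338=-171/ 61516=-0.00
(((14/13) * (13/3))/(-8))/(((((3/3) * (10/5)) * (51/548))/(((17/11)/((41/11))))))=-959/738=-1.30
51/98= 0.52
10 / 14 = 5 / 7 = 0.71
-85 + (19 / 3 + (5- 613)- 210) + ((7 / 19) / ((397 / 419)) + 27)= -19670888 / 22629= -869.28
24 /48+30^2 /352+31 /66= 931 /264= 3.53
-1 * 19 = -19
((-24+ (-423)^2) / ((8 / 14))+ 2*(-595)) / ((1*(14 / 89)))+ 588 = 15866729 / 8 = 1983341.12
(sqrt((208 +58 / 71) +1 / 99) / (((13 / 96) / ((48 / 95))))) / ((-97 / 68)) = -104448* sqrt(1146386945) / 93559895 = -37.80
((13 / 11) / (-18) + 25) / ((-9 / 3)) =-4937 / 594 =-8.31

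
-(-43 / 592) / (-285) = -43 / 168720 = -0.00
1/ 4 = 0.25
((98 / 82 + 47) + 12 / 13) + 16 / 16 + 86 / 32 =450327 / 8528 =52.81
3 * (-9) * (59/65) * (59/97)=-93987/6305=-14.91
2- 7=-5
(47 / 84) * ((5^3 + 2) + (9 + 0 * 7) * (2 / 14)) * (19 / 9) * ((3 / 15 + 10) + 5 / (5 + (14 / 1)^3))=4015985312 / 2597805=1545.91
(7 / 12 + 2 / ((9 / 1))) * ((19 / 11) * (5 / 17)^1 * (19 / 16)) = 52345 / 107712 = 0.49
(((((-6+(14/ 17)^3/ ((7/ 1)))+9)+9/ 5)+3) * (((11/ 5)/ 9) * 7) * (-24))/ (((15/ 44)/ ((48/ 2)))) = -41971519744/ 1842375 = -22781.20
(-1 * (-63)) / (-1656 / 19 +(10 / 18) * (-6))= -3591 / 5158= -0.70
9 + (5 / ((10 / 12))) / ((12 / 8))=13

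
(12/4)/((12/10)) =5/2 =2.50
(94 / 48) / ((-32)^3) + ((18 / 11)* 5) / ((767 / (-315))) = -22295743739 / 6635126784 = -3.36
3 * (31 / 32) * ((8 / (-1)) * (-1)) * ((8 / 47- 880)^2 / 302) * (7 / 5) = 139150265688 / 1667795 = 83433.67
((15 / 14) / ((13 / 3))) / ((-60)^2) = 1 / 14560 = 0.00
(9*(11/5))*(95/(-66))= -57/2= -28.50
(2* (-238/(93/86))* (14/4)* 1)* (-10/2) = 716380/93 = 7703.01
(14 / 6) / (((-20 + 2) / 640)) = -2240 / 27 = -82.96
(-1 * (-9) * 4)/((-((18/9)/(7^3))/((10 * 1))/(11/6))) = -113190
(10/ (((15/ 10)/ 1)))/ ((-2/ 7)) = -70/ 3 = -23.33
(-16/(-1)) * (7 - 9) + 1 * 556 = 524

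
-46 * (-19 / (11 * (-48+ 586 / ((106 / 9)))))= 46322 / 1023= 45.28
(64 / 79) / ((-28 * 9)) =-16 / 4977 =-0.00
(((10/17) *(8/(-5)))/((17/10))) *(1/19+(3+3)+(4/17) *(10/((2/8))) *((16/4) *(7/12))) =-4343200/280041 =-15.51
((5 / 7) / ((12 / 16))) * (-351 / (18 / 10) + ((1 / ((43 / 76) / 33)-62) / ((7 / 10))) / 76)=-22312000 / 120099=-185.78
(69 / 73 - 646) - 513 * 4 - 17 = -198126 / 73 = -2714.05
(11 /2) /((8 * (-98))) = -0.01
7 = 7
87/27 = 29/9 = 3.22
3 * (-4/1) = -12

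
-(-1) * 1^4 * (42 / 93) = 14 / 31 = 0.45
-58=-58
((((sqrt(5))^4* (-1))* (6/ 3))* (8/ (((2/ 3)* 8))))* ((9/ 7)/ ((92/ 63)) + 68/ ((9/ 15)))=-788075/ 92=-8566.03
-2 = -2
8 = 8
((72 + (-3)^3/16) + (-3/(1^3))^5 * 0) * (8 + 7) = 16875/16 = 1054.69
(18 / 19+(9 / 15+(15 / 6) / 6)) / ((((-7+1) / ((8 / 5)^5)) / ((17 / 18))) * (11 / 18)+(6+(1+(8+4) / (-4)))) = 155906048 / 288131295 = 0.54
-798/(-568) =399/284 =1.40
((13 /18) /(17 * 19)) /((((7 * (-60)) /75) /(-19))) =65 /8568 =0.01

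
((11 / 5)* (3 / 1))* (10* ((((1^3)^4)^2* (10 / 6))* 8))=880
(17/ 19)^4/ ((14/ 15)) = 1252815/ 1824494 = 0.69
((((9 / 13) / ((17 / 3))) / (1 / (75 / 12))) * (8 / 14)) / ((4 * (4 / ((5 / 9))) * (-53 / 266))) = -0.08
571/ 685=0.83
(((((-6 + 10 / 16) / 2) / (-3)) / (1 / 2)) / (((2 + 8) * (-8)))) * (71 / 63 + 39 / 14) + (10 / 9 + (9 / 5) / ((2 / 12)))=2860337 / 241920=11.82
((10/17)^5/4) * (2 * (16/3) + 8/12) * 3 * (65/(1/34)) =6500000/4913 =1323.02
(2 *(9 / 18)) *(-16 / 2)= -8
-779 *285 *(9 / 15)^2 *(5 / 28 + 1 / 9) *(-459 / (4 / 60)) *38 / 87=28268415099 / 406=69626638.17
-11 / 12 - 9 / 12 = -5 / 3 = -1.67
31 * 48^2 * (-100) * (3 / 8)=-2678400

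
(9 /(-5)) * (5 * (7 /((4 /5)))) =-78.75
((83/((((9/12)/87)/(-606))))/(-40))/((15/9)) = 2187963/25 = 87518.52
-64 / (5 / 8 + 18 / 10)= -2560 / 97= -26.39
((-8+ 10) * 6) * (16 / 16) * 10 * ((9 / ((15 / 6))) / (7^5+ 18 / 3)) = 432 / 16813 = 0.03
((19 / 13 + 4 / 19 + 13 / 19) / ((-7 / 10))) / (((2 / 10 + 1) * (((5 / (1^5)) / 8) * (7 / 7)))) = -7760 / 1729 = -4.49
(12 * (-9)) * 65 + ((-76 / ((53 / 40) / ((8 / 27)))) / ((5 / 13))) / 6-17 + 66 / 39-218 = -405210857 / 55809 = -7260.67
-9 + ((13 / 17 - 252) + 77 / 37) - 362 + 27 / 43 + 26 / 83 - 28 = -1452929230 / 2244901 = -647.21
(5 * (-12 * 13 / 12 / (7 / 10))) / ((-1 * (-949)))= -50 / 511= -0.10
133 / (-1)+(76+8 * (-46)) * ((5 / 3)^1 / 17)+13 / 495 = -1359874 / 8415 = -161.60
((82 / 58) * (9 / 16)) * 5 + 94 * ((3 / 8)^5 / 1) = 2220489 / 475136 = 4.67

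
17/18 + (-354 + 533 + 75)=4589/18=254.94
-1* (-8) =8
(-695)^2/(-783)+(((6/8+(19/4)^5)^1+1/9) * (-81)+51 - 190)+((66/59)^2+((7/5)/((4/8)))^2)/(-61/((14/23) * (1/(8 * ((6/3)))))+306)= -62321400996010058297/316852583500800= -196688.95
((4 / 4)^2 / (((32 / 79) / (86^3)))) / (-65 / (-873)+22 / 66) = 5483359269 / 1424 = 3850673.64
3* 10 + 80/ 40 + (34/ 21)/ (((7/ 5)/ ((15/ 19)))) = 30642/ 931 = 32.91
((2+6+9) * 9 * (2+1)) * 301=138159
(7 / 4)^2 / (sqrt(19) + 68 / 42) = -17493 / 57784 + 21609 * sqrt(19) / 115568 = 0.51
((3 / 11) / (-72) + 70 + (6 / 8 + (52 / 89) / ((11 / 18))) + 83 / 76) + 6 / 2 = 33836437 / 446424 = 75.79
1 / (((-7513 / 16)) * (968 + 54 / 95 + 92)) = -760 / 378482401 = -0.00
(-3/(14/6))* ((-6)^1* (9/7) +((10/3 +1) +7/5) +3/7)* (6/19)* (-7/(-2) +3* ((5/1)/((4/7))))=24939/1330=18.75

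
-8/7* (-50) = 400/7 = 57.14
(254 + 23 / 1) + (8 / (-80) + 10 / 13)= 36097 / 130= 277.67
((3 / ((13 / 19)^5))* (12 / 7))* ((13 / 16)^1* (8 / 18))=2476099 / 199927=12.39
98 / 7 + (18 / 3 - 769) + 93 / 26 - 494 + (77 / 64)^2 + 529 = -37751531 / 53248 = -708.98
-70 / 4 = -35 / 2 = -17.50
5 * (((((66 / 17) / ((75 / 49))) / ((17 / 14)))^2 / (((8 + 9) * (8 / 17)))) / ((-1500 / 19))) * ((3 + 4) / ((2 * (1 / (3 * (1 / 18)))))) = -1893325357 / 93961125000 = -0.02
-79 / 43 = -1.84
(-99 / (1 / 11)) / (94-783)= 1089 / 689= 1.58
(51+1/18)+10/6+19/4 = 57.47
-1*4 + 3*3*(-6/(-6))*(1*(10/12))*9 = 127/2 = 63.50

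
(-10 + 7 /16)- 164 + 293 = 1911 /16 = 119.44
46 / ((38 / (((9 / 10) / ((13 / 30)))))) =621 / 247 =2.51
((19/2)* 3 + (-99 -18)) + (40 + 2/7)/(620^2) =-119067759/1345400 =-88.50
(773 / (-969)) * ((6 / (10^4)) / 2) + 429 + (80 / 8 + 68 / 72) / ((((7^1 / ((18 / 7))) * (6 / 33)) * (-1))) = 64398087123 / 158270000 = 406.89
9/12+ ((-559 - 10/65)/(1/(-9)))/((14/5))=654483/364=1798.03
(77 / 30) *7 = 539 / 30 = 17.97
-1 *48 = -48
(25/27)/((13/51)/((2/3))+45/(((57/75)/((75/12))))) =32300/12922713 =0.00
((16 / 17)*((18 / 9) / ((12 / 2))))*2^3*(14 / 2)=896 / 51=17.57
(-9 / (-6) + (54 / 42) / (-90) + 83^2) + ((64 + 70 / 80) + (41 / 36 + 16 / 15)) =17533067 / 2520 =6957.57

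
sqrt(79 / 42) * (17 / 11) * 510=1445 * sqrt(3318) / 77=1080.97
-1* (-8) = 8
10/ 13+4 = 62/ 13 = 4.77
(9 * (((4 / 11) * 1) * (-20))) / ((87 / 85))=-20400 / 319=-63.95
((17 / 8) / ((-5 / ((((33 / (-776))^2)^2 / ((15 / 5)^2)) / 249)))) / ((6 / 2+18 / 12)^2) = -248897 / 8126223102812160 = -0.00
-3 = -3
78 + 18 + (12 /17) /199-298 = -683354 /3383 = -202.00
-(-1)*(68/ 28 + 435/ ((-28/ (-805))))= 350243/ 28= 12508.68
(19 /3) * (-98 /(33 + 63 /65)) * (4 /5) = -12103 /828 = -14.62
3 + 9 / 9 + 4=8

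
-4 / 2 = -2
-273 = -273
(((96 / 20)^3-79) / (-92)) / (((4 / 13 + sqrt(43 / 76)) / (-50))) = -7803224 / 695865 + 667381 * sqrt(817) / 695865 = 16.20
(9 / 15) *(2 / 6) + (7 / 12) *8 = 73 / 15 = 4.87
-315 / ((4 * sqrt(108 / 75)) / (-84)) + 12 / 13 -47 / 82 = 2938349 / 533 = 5512.85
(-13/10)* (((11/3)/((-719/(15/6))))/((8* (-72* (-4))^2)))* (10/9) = 715/25763069952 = 0.00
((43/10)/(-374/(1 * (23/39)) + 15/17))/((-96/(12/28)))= 16813/554662080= 0.00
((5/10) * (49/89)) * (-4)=-98/89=-1.10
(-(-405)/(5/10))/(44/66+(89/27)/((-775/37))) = 16949250/10657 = 1590.43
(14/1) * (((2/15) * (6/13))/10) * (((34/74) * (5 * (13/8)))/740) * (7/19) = 833/5202200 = 0.00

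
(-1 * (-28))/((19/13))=364/19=19.16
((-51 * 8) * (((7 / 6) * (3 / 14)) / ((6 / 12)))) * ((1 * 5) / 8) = -255 / 2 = -127.50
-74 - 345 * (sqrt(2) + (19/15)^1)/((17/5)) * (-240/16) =31517/17 + 25875 * sqrt(2)/17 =4006.46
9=9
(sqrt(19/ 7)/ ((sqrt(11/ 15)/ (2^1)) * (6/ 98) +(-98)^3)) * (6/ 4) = -9684865680 * sqrt(133)/ 42538151129089247 - 21 * sqrt(21945)/ 42538151129089247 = -0.00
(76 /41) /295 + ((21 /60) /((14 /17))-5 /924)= 9518911 /22351560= 0.43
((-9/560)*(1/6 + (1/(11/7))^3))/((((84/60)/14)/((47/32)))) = -477849/4770304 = -0.10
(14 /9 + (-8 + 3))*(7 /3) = -217 /27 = -8.04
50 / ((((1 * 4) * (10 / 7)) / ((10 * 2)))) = 175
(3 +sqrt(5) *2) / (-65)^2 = 3 / 4225 +2 *sqrt(5) / 4225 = 0.00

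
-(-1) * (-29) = -29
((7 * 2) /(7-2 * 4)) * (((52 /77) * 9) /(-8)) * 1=117 /11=10.64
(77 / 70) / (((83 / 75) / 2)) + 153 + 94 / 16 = 106813 / 664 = 160.86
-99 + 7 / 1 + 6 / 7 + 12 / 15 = -3162 / 35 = -90.34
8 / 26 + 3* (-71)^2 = 196603 / 13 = 15123.31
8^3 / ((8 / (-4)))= -256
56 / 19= 2.95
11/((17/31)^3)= 327701/4913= 66.70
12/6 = 2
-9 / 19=-0.47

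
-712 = -712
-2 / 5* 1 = -2 / 5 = -0.40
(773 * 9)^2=48399849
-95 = -95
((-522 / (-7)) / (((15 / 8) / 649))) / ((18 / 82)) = 12346576 / 105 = 117586.44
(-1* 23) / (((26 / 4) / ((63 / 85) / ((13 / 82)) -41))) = 1846394 / 14365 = 128.53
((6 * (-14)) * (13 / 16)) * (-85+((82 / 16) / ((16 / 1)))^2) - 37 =377306975 / 65536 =5757.25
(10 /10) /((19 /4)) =4 /19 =0.21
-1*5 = -5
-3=-3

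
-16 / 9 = -1.78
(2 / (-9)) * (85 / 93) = -170 / 837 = -0.20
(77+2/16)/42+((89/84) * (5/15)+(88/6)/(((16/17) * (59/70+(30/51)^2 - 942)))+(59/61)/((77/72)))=13204861103747/4291015894704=3.08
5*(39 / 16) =195 / 16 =12.19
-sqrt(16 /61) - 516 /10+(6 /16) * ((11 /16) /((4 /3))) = -131601 /2560 - 4 * sqrt(61) /61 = -51.92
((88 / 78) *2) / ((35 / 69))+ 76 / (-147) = 37564 / 9555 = 3.93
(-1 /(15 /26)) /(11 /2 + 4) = -0.18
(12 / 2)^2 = 36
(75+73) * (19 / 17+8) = 22940 / 17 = 1349.41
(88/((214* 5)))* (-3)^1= -132/535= -0.25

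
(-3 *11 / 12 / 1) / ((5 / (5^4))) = -1375 / 4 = -343.75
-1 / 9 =-0.11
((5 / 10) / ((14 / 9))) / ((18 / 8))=0.14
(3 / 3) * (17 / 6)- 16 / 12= 3 / 2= 1.50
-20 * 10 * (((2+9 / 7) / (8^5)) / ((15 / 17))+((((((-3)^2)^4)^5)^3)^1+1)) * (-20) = 154571637957439714994900076215098187097542607578295800768274441775 / 21504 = 7188041199657724841652719000000000000000000000000000000000000.00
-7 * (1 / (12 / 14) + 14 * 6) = -3577 / 6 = -596.17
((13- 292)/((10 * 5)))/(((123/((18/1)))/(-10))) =8.17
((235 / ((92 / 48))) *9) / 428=6345 / 2461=2.58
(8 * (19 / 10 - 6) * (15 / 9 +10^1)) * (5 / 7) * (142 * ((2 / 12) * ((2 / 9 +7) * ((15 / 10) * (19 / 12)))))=-17975425 / 162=-110959.41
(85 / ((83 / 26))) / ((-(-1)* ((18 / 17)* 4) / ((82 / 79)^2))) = 31577585 / 4662027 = 6.77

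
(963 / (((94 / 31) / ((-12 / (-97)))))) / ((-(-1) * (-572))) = -89559 / 1303874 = -0.07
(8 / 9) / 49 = 8 / 441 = 0.02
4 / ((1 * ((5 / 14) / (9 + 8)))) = 952 / 5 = 190.40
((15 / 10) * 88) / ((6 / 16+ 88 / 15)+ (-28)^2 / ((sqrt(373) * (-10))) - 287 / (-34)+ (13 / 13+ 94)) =43067566080 * sqrt(373) / 18648816544261+ 22474073524320 / 18648816544261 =1.25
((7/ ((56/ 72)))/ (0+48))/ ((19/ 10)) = 15/ 152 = 0.10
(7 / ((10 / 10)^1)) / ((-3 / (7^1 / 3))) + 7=14 / 9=1.56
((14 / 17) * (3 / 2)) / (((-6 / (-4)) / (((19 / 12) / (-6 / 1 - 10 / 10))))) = -19 / 102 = -0.19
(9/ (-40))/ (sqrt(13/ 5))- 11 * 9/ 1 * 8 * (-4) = 3168- 9 * sqrt(65)/ 520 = 3167.86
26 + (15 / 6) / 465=4837 / 186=26.01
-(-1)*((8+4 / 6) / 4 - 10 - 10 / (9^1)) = -161 / 18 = -8.94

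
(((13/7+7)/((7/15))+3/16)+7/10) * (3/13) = 233637/50960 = 4.58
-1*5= -5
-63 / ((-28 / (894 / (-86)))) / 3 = -1341 / 172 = -7.80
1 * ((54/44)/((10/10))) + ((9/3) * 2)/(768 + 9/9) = 20895/16918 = 1.24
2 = 2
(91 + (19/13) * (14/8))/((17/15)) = 72975/884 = 82.55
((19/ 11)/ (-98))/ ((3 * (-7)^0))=-19/ 3234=-0.01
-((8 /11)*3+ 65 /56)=-2059 /616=-3.34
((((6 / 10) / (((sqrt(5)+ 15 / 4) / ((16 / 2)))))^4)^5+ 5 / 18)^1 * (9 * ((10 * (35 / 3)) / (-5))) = -109420294834498776385082053501723626561751103469220403202747851 / 98903426612416144384697064981423318386077880859375+ 3262282898060623204965258941025443266320298132281109455568896 * sqrt(5) / 6593561774161076292313137665428221225738525390625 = -60.87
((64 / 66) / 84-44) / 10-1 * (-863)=2975053 / 3465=858.60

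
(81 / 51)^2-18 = -4473 / 289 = -15.48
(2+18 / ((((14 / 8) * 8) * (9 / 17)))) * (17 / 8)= 527 / 56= 9.41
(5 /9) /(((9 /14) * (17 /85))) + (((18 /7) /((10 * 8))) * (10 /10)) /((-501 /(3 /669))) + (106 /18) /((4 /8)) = 13597433677 /844625880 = 16.10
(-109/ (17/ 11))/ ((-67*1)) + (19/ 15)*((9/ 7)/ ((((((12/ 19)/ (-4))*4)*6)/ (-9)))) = 1569257/ 318920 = 4.92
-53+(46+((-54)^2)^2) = 8503049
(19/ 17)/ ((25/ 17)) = 19/ 25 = 0.76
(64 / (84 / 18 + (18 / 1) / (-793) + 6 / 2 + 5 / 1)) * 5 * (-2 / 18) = -793 / 282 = -2.81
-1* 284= -284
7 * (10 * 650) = 45500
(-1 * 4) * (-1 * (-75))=-300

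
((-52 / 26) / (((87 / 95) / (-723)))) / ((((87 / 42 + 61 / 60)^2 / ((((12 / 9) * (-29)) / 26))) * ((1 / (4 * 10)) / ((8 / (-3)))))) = 574389760000 / 21868717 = 26265.36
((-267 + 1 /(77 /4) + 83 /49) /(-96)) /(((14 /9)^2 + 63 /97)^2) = 735500974869 /2507571266200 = 0.29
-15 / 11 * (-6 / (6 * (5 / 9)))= 27 / 11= 2.45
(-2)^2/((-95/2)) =-8/95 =-0.08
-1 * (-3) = 3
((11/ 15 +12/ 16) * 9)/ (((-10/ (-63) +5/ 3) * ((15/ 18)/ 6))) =151389/ 2875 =52.66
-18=-18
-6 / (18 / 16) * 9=-48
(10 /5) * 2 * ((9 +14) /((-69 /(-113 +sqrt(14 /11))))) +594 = 2234 /3 - 4 * sqrt(154) /33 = 743.16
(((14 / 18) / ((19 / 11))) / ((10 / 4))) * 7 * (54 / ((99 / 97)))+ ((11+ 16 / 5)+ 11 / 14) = 325961 / 3990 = 81.69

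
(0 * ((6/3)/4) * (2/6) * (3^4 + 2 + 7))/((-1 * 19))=0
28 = 28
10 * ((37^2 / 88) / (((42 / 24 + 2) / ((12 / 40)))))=1369 / 110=12.45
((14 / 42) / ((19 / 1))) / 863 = 1 / 49191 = 0.00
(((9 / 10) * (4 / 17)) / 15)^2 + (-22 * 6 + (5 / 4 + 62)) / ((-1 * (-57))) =-49663667 / 41182500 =-1.21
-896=-896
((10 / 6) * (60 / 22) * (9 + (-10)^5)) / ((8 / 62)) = -77493025 / 22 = -3522410.23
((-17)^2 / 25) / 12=289 / 300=0.96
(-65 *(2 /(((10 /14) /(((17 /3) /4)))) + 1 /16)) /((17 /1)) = -12571 /816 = -15.41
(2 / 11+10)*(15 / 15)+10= 222 / 11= 20.18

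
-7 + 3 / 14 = -95 / 14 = -6.79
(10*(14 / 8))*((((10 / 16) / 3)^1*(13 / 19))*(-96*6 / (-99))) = 9100 / 627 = 14.51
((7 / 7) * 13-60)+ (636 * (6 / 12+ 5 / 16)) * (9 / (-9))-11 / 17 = -38379 / 68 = -564.40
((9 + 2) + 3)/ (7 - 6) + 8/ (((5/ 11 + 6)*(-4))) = 972/ 71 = 13.69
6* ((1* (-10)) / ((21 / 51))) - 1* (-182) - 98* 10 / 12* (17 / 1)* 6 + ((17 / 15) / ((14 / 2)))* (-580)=-176140 / 21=-8387.62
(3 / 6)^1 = 1 / 2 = 0.50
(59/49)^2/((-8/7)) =-3481/2744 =-1.27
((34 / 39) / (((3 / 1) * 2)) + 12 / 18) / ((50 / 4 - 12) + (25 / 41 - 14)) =-7790 / 123669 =-0.06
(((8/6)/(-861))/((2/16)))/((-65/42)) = 64/7995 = 0.01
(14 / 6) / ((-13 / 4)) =-28 / 39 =-0.72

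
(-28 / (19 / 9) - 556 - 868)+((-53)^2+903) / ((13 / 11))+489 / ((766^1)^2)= 246909392607 / 144928732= 1703.66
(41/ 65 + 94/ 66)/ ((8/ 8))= 4408/ 2145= 2.06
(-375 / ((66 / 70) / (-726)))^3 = 24074982421875000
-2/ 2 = -1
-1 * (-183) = 183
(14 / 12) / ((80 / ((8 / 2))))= 7 / 120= 0.06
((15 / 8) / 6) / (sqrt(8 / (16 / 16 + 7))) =5 / 16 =0.31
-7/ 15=-0.47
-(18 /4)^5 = -59049 /32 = -1845.28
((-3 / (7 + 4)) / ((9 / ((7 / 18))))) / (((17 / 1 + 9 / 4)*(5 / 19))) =-38 / 16335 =-0.00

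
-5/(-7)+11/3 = 92/21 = 4.38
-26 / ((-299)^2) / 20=-1 / 68770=-0.00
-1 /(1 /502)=-502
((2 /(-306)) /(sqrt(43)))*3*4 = -0.01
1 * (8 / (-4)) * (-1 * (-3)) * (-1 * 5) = 30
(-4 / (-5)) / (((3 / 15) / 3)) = 12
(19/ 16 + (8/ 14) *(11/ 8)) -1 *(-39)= 4589/ 112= 40.97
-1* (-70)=70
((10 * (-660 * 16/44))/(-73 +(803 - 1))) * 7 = -5600/243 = -23.05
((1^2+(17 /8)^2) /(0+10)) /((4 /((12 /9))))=353 /1920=0.18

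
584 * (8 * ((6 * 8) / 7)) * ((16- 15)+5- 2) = 897024 / 7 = 128146.29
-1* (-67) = 67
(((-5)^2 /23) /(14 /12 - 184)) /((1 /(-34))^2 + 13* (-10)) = 57800 /1263896483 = 0.00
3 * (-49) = -147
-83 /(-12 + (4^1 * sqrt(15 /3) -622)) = 83 * sqrt(5) /100469 + 26311 /200938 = 0.13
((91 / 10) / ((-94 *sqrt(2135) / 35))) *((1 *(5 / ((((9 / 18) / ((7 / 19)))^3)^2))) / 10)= -85648472 *sqrt(2135) / 674402704135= -0.01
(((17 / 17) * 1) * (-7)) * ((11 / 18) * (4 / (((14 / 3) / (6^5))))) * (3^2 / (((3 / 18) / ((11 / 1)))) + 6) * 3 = -51321600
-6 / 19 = -0.32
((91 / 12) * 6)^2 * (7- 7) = 0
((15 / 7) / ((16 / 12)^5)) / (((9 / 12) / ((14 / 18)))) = 135 / 256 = 0.53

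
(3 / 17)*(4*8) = 96 / 17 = 5.65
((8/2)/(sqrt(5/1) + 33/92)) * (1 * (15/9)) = -20240/41231 + 169280 * sqrt(5)/123693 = 2.57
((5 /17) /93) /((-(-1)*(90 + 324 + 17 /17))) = 1 /131223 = 0.00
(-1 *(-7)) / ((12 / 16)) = 28 / 3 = 9.33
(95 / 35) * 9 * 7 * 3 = 513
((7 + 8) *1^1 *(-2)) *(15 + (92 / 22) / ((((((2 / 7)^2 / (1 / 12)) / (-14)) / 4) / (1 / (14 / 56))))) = 310610 / 11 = 28237.27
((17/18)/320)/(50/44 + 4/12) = 187/93120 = 0.00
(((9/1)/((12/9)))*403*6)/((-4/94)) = -1534221/4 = -383555.25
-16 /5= -3.20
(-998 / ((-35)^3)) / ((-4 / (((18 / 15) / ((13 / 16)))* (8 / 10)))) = -95808 / 13934375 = -0.01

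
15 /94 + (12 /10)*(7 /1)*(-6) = -23613 /470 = -50.24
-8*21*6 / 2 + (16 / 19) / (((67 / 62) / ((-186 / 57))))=-12251752 / 24187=-506.54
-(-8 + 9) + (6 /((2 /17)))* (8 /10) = 199 /5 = 39.80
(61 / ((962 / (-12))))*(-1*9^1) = 3294 / 481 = 6.85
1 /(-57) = -1 /57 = -0.02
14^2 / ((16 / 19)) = 931 / 4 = 232.75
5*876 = 4380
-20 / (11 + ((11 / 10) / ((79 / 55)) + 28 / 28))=-3160 / 2017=-1.57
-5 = -5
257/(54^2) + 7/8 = 5617/5832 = 0.96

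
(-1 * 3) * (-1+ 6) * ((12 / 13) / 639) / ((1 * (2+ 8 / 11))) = -22 / 2769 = -0.01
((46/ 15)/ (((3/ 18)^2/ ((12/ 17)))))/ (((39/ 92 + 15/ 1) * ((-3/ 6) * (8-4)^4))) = -1587/ 40205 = -0.04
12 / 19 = 0.63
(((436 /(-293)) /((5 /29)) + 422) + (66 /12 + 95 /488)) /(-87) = -299597203 /62198040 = -4.82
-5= -5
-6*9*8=-432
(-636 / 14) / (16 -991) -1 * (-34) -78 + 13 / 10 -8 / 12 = -591319 / 13650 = -43.32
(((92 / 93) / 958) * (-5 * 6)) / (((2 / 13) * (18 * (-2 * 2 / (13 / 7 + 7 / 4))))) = 150995 / 14967792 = 0.01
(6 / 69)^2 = 4 / 529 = 0.01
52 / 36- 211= -209.56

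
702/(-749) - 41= -31411/749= -41.94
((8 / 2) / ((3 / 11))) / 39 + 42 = 4958 / 117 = 42.38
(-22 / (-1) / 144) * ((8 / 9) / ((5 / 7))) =77 / 405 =0.19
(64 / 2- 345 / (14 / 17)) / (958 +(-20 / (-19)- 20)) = -102923 / 249788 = -0.41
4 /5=0.80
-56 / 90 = -28 / 45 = -0.62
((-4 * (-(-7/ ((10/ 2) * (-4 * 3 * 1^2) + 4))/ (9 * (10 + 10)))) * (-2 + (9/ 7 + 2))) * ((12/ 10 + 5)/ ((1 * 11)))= 31/ 15400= 0.00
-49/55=-0.89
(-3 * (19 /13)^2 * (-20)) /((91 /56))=78.87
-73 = -73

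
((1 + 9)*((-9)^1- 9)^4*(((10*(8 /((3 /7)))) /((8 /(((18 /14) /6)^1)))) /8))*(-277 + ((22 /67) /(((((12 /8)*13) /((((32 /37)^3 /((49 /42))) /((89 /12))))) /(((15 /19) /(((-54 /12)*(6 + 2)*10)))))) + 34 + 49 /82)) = -159040242.06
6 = 6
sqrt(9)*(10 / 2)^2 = 75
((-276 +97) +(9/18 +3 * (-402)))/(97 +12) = -2769/218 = -12.70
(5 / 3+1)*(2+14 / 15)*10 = 704 / 9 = 78.22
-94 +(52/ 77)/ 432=-781691/ 8316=-94.00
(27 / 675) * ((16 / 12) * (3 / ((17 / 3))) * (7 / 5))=84 / 2125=0.04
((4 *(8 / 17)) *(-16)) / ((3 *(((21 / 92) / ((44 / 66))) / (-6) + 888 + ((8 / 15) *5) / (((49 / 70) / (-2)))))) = -1318912 / 115653431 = -0.01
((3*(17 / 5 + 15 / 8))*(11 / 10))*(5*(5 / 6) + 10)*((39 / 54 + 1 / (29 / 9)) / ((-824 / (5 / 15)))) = -0.10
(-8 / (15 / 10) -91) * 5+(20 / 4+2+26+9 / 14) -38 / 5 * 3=-98873 / 210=-470.82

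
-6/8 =-3/4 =-0.75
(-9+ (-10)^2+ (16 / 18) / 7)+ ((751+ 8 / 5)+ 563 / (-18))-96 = 451363 / 630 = 716.45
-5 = -5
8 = 8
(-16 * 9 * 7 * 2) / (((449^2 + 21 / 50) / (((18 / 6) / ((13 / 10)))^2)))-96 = -163629791904 / 1703531999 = -96.05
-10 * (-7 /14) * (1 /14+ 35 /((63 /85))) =29795 /126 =236.47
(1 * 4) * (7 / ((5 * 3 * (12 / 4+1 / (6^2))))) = 336 / 545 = 0.62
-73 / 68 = -1.07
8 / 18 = 0.44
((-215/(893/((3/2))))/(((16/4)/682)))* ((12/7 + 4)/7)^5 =-5630592000000/252250397357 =-22.32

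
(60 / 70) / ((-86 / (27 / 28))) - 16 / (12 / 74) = -2494931 / 25284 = -98.68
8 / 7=1.14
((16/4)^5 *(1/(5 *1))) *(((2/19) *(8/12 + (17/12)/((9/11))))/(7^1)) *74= 1401856/2565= 546.53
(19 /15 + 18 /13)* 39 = 517 /5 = 103.40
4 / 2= 2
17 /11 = 1.55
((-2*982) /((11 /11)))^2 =3857296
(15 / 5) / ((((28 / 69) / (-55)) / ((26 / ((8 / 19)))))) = -2812095 / 112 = -25107.99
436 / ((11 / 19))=8284 / 11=753.09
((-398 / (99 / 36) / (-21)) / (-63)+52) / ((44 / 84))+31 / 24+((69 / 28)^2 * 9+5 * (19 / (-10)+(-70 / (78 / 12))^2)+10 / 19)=1990085478001 / 2741474736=725.92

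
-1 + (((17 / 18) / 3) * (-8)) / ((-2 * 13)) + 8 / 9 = -5 / 351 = -0.01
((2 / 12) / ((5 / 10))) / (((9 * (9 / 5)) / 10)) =0.21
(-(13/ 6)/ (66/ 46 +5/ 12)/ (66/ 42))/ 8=-0.09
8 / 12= 2 / 3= 0.67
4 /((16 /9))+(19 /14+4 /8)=115 /28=4.11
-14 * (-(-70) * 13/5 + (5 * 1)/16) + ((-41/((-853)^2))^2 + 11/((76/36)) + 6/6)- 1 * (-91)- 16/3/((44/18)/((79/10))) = -10942619148285550591/4425908203525160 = -2472.40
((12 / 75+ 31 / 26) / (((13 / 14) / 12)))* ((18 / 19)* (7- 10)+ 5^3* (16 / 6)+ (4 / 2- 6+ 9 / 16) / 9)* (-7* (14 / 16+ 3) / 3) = -401975167993 / 7706400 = -52161.21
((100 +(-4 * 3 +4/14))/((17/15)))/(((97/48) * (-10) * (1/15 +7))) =-333720/611779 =-0.55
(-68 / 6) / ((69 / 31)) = -1054 / 207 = -5.09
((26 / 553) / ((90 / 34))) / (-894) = -221 / 11123595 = -0.00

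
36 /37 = 0.97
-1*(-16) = 16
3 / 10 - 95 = -947 / 10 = -94.70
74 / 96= 37 / 48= 0.77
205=205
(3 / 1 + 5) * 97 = 776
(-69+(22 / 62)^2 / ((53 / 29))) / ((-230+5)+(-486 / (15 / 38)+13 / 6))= 105326040 / 2221748393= 0.05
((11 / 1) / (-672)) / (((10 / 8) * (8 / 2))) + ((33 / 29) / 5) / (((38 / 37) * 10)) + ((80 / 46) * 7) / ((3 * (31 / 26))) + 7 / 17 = 430193574383 / 112201672800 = 3.83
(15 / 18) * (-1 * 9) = -15 / 2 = -7.50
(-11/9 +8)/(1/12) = 244/3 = 81.33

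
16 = 16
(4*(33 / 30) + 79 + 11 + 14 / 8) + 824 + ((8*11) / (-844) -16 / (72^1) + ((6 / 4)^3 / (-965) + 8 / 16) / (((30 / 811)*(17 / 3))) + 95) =2535094624277 / 2492247600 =1017.19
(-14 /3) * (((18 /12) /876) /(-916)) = 7 /802416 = 0.00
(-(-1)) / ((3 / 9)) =3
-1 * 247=-247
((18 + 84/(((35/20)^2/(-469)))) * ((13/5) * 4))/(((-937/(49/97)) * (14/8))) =18703776/454445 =41.16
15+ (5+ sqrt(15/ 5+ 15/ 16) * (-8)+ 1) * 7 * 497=20889 - 20874 * sqrt(7)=-34338.41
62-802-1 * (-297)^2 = -88949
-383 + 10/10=-382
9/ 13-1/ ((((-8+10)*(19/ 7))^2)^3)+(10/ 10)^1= 66239071011/ 39142172992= 1.69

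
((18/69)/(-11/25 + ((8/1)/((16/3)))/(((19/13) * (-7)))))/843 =-13300/25212163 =-0.00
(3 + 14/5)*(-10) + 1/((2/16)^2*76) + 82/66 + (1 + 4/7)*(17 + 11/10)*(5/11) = -377339/8778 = -42.99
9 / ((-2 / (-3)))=27 / 2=13.50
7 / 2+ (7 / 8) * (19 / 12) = 4.89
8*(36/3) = 96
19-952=-933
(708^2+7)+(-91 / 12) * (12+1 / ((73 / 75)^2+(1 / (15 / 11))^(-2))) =501177.30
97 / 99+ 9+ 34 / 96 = 16369 / 1584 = 10.33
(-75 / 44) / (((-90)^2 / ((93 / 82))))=-31 / 129888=-0.00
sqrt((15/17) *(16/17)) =4 *sqrt(15)/17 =0.91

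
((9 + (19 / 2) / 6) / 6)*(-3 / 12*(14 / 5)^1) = -889 / 720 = -1.23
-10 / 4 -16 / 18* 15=-95 / 6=-15.83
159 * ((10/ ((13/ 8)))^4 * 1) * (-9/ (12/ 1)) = -4884480000/ 28561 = -171019.22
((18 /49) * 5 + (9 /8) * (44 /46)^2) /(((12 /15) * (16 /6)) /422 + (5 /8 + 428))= 1881035460 /281318357873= 0.01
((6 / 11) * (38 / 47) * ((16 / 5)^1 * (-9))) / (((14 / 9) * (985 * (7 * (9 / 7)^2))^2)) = -4256 / 67716853875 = -0.00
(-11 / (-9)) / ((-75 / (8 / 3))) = -88 / 2025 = -0.04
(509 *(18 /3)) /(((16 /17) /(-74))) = -960483 /4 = -240120.75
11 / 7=1.57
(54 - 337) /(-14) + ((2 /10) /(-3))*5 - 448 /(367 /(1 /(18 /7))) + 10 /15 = 928211 /46242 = 20.07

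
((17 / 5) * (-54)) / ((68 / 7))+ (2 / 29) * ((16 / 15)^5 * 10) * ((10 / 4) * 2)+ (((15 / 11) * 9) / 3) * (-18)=-1701010637 / 19379250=-87.77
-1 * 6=-6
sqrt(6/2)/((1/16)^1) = 16 * sqrt(3) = 27.71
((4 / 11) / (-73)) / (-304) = 1 / 61028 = 0.00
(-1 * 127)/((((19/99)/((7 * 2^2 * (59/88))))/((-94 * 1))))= 22186773/19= 1167724.89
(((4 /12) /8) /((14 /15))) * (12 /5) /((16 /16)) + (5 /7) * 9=183 /28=6.54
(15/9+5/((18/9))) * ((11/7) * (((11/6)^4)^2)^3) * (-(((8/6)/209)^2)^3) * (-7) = 1528977261210363657275/238051238694423861430738944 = 0.00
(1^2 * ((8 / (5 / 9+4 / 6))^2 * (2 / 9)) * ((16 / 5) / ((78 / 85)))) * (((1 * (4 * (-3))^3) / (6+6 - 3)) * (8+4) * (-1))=120324096 / 1573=76493.39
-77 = -77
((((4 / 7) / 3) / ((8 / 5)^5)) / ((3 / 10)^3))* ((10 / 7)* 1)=1953125 / 2032128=0.96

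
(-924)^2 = 853776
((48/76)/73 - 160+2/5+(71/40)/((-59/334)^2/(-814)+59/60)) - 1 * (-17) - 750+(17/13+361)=-63813059908523632/120748639369345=-528.48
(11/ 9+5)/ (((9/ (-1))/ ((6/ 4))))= -28/ 27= -1.04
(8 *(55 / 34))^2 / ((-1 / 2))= -96800 / 289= -334.95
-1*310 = -310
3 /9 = 0.33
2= 2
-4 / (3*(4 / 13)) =-13 / 3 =-4.33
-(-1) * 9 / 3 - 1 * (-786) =789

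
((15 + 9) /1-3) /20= 21 /20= 1.05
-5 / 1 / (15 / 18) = -6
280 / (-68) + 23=321 / 17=18.88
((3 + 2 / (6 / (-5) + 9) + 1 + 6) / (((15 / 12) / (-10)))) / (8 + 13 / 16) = -51200 / 5499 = -9.31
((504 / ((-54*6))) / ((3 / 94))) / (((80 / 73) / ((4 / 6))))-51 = -65327 / 810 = -80.65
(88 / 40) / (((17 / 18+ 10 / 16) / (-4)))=-3168 / 565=-5.61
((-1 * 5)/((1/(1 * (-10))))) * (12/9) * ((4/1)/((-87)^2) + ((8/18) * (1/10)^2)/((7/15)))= 106520/158949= 0.67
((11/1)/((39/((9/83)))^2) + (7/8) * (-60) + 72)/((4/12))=136216791/2328482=58.50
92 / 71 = 1.30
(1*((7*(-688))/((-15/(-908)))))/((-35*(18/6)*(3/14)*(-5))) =-8745856/3375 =-2591.36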